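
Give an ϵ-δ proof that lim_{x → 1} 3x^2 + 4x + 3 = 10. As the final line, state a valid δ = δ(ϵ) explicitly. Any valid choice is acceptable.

δ = min(2, ϵ/16)

Let ϵ > 0. We want δ > 0 such that 0 < |x − 1| < δ implies |(3x^2 + 4x + 3) − 10| < ϵ.
(3x^2 + 4x + 3) − 10 = 3x^2 + 4x - 7 = (x − 1)(3x + 7).
So |(3x^2 + 4x + 3) − 10| = |x − 1|·|3x + 7|.
Assume first that |x − 1| < 2, so |x| < 3. Then |3x + 7| ≤ 3·3 + 7 = 16.
Hence |(3x^2 + 4x + 3) − 10| ≤ 16|x − 1| < ϵ provided |x − 1| < ϵ/16.
Take δ = min(2, ϵ/16). Then 0 < |x − 1| < δ gives both |x − 1| < 2 and |x − 1| < ϵ/16, so |(3x^2 + 4x + 3) − 10| < ϵ.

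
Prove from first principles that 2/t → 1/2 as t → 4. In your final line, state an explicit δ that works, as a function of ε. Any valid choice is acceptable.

δ = min(2, 4ε)

Let ε > 0 be given. We seek δ > 0 such that 0 < |t − 4| < δ implies |2/t − (1/2)| < ε.
|2/t − (1/2)| = 2·|4 − t|/(4·|t|) = 2|t − 4|/(4|t|).
Restrict δ ≤ 2. Then |t − 4| < 2 gives |t| > 2, so 4|t| > 8.
Then |2/t − (1/2)| < 2|t − 4|/8, which is < ε when |t − 4| < 4ε.
Take δ = min(2, 4ε). Then 0 < |t − 4| < δ gives both |t − 4| < 2 and |t − 4| < 4ε, so |2/t − (1/2)| < ε.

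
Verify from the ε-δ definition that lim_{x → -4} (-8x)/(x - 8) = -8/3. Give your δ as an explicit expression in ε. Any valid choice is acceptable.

δ = min(6, (9/8)ε)

Let ε > 0. We want δ > 0 with 0 < |x + 4| < δ ⇒ |(-8x)/(x - 8) + 8/3| < ε.
Combining over a common denominator, (-8x)/(x - 8) + 8/3 = [(-8x)·(-12) − 32·(x - 8)] / [(-12)·(x - 8)] = 64(x + 4) / ((-12)(x - 8)).
So |(-8x)/(x - 8) + 8/3| = 64|x + 4| / (12·|x − 8|).
Require δ ≤ 6, so |x − 8| ≥ |-12| − |x + 4| > 12 − 6 = 6.
Hence |(-8x)/(x - 8) + 8/3| < 64|x + 4|/(12·6) = (8/9)|x + 4|, which is < ε once |x + 4| < (9/8)ε.
Take δ = min(6, (9/8)ε). Then 0 < |x + 4| < δ forces both bounds, so |(-8x)/(x - 8) + 8/3| < ε.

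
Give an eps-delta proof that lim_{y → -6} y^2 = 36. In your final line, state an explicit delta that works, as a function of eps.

Suppose eps > 0. We seek delta > 0 with 0 < |y + 6| < delta ⇒ |y^2 − 36| < eps.
Factor: y^2 − 36 = (y + 6)(y - 6), so |y^2 − 36| = |y + 6|·|y - 6|.
Restrict delta ≤ 2. Then |y + 6| < 2 gives |y| < 8, so by the triangle inequality |y - 6| ≤ 8 + 6 = 14.
Hence |y^2 − 36| ≤ 14|y + 6|, which is < eps once |y + 6| < eps/14.
Take delta = min(2, eps/14). If 0 < |y + 6| < delta then both bounds hold and |y^2 − 36| ≤ 14|y + 6| < 14·(eps/14) = eps.

delta = min(2, eps/14)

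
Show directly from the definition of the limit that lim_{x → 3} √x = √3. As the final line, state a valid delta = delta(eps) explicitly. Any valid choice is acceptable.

delta = min(3, √3·eps)

Fix eps > 0. We want delta > 0 such that 0 < |x − 3| < delta implies |√x − √3| < eps.
Multiplying by the conjugate, |√x − √3| = |x − 3|/(√x + √3).
Restrict delta ≤ 3 so that |x − 3| < 3 forces x > 0, and then √x + √3 > √3.
Hence |√x − √3| < |x − 3|/√3, which is < eps once |x − 3| < √3·eps.
Take delta = min(3, √3·eps). If 0 < |x − 3| < delta then x > 0 and |√x − √3| < |x − 3|/√3 < eps.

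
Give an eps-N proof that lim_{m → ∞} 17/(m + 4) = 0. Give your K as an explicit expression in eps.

K = 17/eps

Let eps > 0 be given. For m ≥ 1, |17/(m + 4) − 0| = 17/(m + 4) ≤ 17/m.
We need 17/m < eps, i.e. m > 17/eps.
Take K = 17/eps. If m > K then |17/(m + 4)| ≤ 17/m < eps.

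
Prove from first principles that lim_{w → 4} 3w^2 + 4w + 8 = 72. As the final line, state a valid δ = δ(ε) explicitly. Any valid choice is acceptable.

δ = min(1, ε/31)

Suppose ε > 0. We want δ > 0 such that 0 < |w − 4| < δ implies |(3w^2 + 4w + 8) − 72| < ε.
(3w^2 + 4w + 8) − 72 = 3w^2 + 4w - 64 = (w − 4)(3w + 16).
So |(3w^2 + 4w + 8) − 72| = |w − 4|·|3w + 16|.
Assume first that |w − 4| < 1, so |w| < 5. Then |3w + 16| ≤ 3·5 + 16 = 31.
Hence |(3w^2 + 4w + 8) − 72| ≤ 31|w − 4| < ε provided |w − 4| < ε/31.
Choosing δ = min(1, ε/31) ensures both conditions, hence |(3w^2 + 4w + 8) − 72| < ε.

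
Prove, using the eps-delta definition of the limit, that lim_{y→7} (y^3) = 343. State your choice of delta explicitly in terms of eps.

delta = min(1, eps/169)

Suppose eps > 0. We seek delta > 0 with 0 < |y − 7| < delta ⇒ |y^3 − 343| < eps.
Factor: y^3 − 343 = (y − 7)(y^2 + 7y + 49), so |y^3 − 343| = |y − 7|·|y^2 + 7y + 49|.
Impose delta ≤ 1 so that |y| < 8; then |y^2 + 7y + 49| ≤ 169.
Hence |y^3 − 343| ≤ 169|y − 7|, which is < eps once |y − 7| < eps/169.
Take delta = min(1, eps/169). If 0 < |y − 7| < delta then both bounds hold and |y^3 − 343| ≤ 169|y − 7| < 169·(eps/169) = eps.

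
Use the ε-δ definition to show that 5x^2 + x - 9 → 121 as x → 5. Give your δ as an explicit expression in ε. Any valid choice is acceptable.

Suppose ε > 0. We want δ > 0 such that 0 < |x − 5| < δ implies |(5x^2 + x - 9) − 121| < ε.
(5x^2 + x - 9) − 121 = 5x^2 + x - 130 = (x − 5)(5x + 26).
So |(5x^2 + x - 9) − 121| = |x − 5|·|5x + 26|.
Require δ ≤ 1. Then |x − 5| < 1 gives |x| < 6, and by the triangle inequality |5x + 26| ≤ 5·6 + 26 = 56.
Hence |(5x^2 + x - 9) − 121| ≤ 56|x − 5| < ε provided |x − 5| < ε/56.
Choosing δ = min(1, ε/56) ensures both conditions, hence |(5x^2 + x - 9) − 121| < ε.

δ = min(1, ε/56)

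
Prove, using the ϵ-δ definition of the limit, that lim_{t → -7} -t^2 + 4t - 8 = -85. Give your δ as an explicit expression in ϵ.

δ = min(1, ϵ/19)

Let ϵ > 0 be given. We want δ > 0 such that 0 < |t + 7| < δ implies |(-t^2 + 4t - 8) + 85| < ϵ.
(-t^2 + 4t - 8) + 85 = -t^2 + 4t + 77 = (t + 7)(-t + 11).
So |(-t^2 + 4t - 8) + 85| = |t + 7|·|-t + 11|.
Assume first that |t + 7| < 1, so |t| < 8. Then |-t + 11| ≤ 8 + 11 = 19.
Hence |(-t^2 + 4t - 8) + 85| ≤ 19|t + 7| < ϵ provided |t + 7| < ϵ/19.
Take δ = min(1, ϵ/19). Then 0 < |t + 7| < δ gives both |t + 7| < 1 and |t + 7| < ϵ/19, so |(-t^2 + 4t - 8) + 85| < ϵ.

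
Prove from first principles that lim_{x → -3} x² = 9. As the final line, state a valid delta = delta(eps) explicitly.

Suppose eps > 0. We seek delta > 0 with 0 < |x + 3| < delta ⇒ |x² − 9| < eps.
Factor: x² − 9 = (x + 3)(x - 3), so |x² − 9| = |x + 3|·|x - 3|.
Restrict delta ≤ 1. Then |x + 3| < 1 gives |x| < 4, so by the triangle inequality |x - 3| ≤ 4 + 3 = 7.
Hence |x² − 9| ≤ 7|x + 3|, which is < eps once |x + 3| < eps/7.
Take delta = min(1, eps/7). If 0 < |x + 3| < delta then both bounds hold and |x² − 9| ≤ 7|x + 3| < 7·(eps/7) = eps.

delta = min(1, eps/7)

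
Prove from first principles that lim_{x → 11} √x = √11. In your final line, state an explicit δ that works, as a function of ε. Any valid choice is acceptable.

Let ε > 0. We want δ > 0 such that 0 < |x − 11| < δ implies |√x − √11| < ε.
Rationalise: √x − √11 = (x − 11)/(√x + √11), so |√x − √11| = |x − 11|/(√x + √11).
Restrict δ ≤ 11 so that |x − 11| < 11 forces x > 0, and then √x + √11 > √11.
Hence |√x − √11| < |x − 11|/√11, which is < ε once |x − 11| < √11·ε.
Take δ = min(11, √11·ε). If 0 < |x − 11| < δ then x > 0 and |√x − √11| < |x − 11|/√11 < ε.

δ = min(11, √11·ε)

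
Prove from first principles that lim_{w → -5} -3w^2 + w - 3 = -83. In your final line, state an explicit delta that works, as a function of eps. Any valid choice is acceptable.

Suppose eps > 0. We want delta > 0 such that 0 < |w + 5| < delta implies |(-3w^2 + w - 3) + 83| < eps.
(-3w^2 + w - 3) + 83 = -3w^2 + w + 80 = (w + 5)(-3w + 16).
So |(-3w^2 + w - 3) + 83| = |w + 5|·|-3w + 16|.
Assume first that |w + 5| < 1, so |w| < 6. Then |-3w + 16| ≤ 3·6 + 16 = 34.
Hence |(-3w^2 + w - 3) + 83| ≤ 34|w + 5| < eps provided |w + 5| < eps/34.
Take delta = min(1, eps/34). Then 0 < |w + 5| < delta gives both |w + 5| < 1 and |w + 5| < eps/34, so |(-3w^2 + w - 3) + 83| < eps.

delta = min(1, eps/34)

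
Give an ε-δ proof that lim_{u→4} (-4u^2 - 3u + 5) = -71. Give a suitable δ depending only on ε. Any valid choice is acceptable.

δ = min(1, ε/39)

Suppose ε > 0. We want δ > 0 such that 0 < |u − 4| < δ implies |(-4u^2 - 3u + 5) + 71| < ε.
(-4u^2 - 3u + 5) + 71 = -4u^2 - 3u + 76 = (u − 4)(-4u - 19).
So |(-4u^2 - 3u + 5) + 71| = |u − 4|·|-4u - 19|.
Require δ ≤ 1. Then |u − 4| < 1 gives |u| < 5, and by the triangle inequality |-4u - 19| ≤ 4·5 + 19 = 39.
Hence |(-4u^2 - 3u + 5) + 71| ≤ 39|u − 4| < ε provided |u − 4| < ε/39.
Take δ = min(1, ε/39). Then 0 < |u − 4| < δ gives both |u − 4| < 1 and |u − 4| < ε/39, so |(-4u^2 - 3u + 5) + 71| < ε.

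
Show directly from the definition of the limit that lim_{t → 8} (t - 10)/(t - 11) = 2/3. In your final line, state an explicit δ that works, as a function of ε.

Let ε > 0. We want δ > 0 with 0 < |t − 8| < δ ⇒ |(t - 10)/(t - 11) − (2/3)| < ε.
Combining over a common denominator, (t - 10)/(t - 11) − (2/3) = [(t - 10)·(-3) − (-2)·(t - 11)] / [(-3)·(t - 11)] = -1(t − 8) / ((-3)(t - 11)).
So |(t - 10)/(t - 11) − (2/3)| = |t − 8| / (3·|t − 11|).
Restrict δ ≤ 3/2. Then |t − 8| < 3/2 gives |t − 11| = |(t − 8) + (-3)| ≥ 3 − 3/2 = 3/2.
Hence |(t - 10)/(t - 11) − (2/3)| < |t − 8|/(3·(3/2)) = (2/9)|t − 8|, which is < ε once |t − 8| < (9/2)ε.
Take δ = min(3/2, (9/2)ε). Then 0 < |t − 8| < δ forces both bounds, so |(t - 10)/(t - 11) − (2/3)| < ε.

δ = min(3/2, (9/2)ε)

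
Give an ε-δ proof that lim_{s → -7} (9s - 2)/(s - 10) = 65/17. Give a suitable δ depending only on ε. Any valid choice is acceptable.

Fix ε > 0. We want δ > 0 with 0 < |s + 7| < δ ⇒ |(9s - 2)/(s - 10) − (65/17)| < ε.
Combining over a common denominator, (9s - 2)/(s - 10) − (65/17) = [(9s - 2)·(-17) − (-65)·(s - 10)] / [(-17)·(s - 10)] = -88(s + 7) / ((-17)(s - 10)).
So |(9s - 2)/(s - 10) − (65/17)| = 88|s + 7| / (17·|s − 10|).
Restrict δ ≤ 17/2. Then |s + 7| < 17/2 gives |s − 10| = |(s + 7) + (-17)| ≥ 17 − 17/2 = 17/2.
Hence |(9s - 2)/(s - 10) − (65/17)| < 88|s + 7|/(17·(17/2)) = (176/289)|s + 7|, which is < ε once |s + 7| < (289/176)ε.
Take δ = min(17/2, (289/176)ε). Then 0 < |s + 7| < δ forces both bounds, so |(9s - 2)/(s - 10) − (65/17)| < ε.

δ = min(17/2, (289/176)ε)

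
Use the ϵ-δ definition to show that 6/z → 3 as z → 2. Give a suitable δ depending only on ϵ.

δ = min(1, (1/3)ϵ)

Suppose ϵ > 0. We seek δ > 0 such that 0 < |z − 2| < δ implies |6/z − 3| < ϵ.
|6/z − 3| = 6·|2 − z|/(2·|z|) = 6|z − 2|/(2|z|).
Require δ ≤ 1 so that |z| > 2 − 1 = 1, hence 2|z| > 2.
Then |6/z − 3| < 6|z − 2|/2, which is < ϵ when |z − 2| < (1/3)ϵ.
Take δ = min(1, (1/3)ϵ). Then 0 < |z − 2| < δ gives both |z − 2| < 1 and |z − 2| < (1/3)ϵ, so |6/z − 3| < ϵ.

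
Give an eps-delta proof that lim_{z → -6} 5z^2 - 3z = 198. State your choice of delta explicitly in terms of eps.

delta = min(1, eps/68)

Let eps > 0. We want delta > 0 such that 0 < |z + 6| < delta implies |(5z^2 - 3z) − 198| < eps.
(5z^2 - 3z) − 198 = 5z^2 - 3z - 198 = (z + 6)(5z - 33).
So |(5z^2 - 3z) − 198| = |z + 6|·|5z - 33|.
Require delta ≤ 1. Then |z + 6| < 1 gives |z| < 7, and by the triangle inequality |5z - 33| ≤ 5·7 + 33 = 68.
Hence |(5z^2 - 3z) − 198| ≤ 68|z + 6| < eps provided |z + 6| < eps/68.
Choosing delta = min(1, eps/68) ensures both conditions, hence |(5z^2 - 3z) − 198| < eps.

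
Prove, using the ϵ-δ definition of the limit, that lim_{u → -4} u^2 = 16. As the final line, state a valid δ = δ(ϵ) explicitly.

Let ϵ > 0. We seek δ > 0 with 0 < |u + 4| < δ ⇒ |u^2 − 16| < ϵ.
Factor: u^2 − 16 = (u + 4)(u - 4), so |u^2 − 16| = |u + 4|·|u - 4|.
Impose δ ≤ 1 so that |u| < 5; then |u - 4| ≤ 9.
Hence |u^2 − 16| ≤ 9|u + 4|, which is < ϵ once |u + 4| < ϵ/9.
Take δ = min(1, ϵ/9). If 0 < |u + 4| < δ then both bounds hold and |u^2 − 16| ≤ 9|u + 4| < 9·(ϵ/9) = ϵ.

δ = min(1, ϵ/9)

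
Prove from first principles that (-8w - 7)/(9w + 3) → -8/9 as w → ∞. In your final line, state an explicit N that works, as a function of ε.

Let ε > 0 be given. We seek N > 0 such that w > N implies |(-8w - 7)/(9w + 3) + 8/9| < ε.
(-8w - 7)/(9w + 3) + 8/9 = (9(-8w - 7) − (-8)(9w + 3)) / (9(9w + 3)) = -39/(9(9w + 3)).
For w > 0 we have 9w + 3 > 9w, so |(-8w - 7)/(9w + 3) + 8/9| = 39/(9(9w + 3)) < 39/(9·9w) = (13/27)/w.
Thus |(-8w - 7)/(9w + 3) + 8/9| < ε whenever w > (13/27)/ε.
Take N = (13/27)/ε. If w > N then |(-8w - 7)/(9w + 3) + 8/9| < (13/27)/w < ε.

N = (13/27)/ε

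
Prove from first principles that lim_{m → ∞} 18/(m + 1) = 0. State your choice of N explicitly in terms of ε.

N = 18/ε

Suppose ε > 0. For m ≥ 1, |18/(m + 1) − 0| = 18/(m + 1) ≤ 18/m.
We need 18/m < ε, i.e. m > 18/ε.
Take N = 18/ε. If m > N then |18/(m + 1)| ≤ 18/m < ε.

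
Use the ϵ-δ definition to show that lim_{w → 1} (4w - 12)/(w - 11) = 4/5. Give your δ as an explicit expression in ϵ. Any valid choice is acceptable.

Let ϵ > 0 be given. We want δ > 0 with 0 < |w − 1| < δ ⇒ |(4w - 12)/(w - 11) − (4/5)| < ϵ.
Combining over a common denominator, (4w - 12)/(w - 11) − (4/5) = [(4w - 12)·(-10) − (-8)·(w - 11)] / [(-10)·(w - 11)] = -32(w − 1) / ((-10)(w - 11)).
So |(4w - 12)/(w - 11) − (4/5)| = 32|w − 1| / (10·|w − 11|).
Require δ ≤ 5, so |w − 11| ≥ |-10| − |w − 1| > 10 − 5 = 5.
Hence |(4w - 12)/(w - 11) − (4/5)| < 32|w − 1|/(10·5) = (16/25)|w − 1|, which is < ϵ once |w − 1| < (25/16)ϵ.
Take δ = min(5, (25/16)ϵ). Then 0 < |w − 1| < δ forces both bounds, so |(4w - 12)/(w - 11) − (4/5)| < ϵ.

δ = min(5, (25/16)ϵ)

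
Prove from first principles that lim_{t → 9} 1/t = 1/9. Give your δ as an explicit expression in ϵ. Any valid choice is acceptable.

δ = min(9/2, (81/2)ϵ)

Let ϵ > 0 be given. We seek δ > 0 such that 0 < |t − 9| < δ implies |1/t − (1/9)| < ϵ.
|1/t − (1/9)| = |9 − t|/(9·|t|) = |t − 9|/(9|t|).
Require δ ≤ 9/2 so that |t| > 9 − 9/2 = 9/2, hence 9|t| > 81/2.
Then |1/t − (1/9)| < |t − 9|/(81/2), which is < ϵ when |t − 9| < (81/2)ϵ.
Take δ = min(9/2, (81/2)ϵ). Then 0 < |t − 9| < δ gives both |t − 9| < 9/2 and |t − 9| < (81/2)ϵ, so |1/t − (1/9)| < ϵ.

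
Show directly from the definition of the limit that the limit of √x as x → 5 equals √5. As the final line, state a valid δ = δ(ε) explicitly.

Let ε > 0 be given. We want δ > 0 such that 0 < |x − 5| < δ implies |√x − √5| < ε.
Rationalise: √x − √5 = (x − 5)/(√x + √5), so |√x − √5| = |x − 5|/(√x + √5).
Restrict δ ≤ 5 so that |x − 5| < 5 forces x > 0, and then √x + √5 > √5.
Hence |√x − √5| < |x − 5|/√5, which is < ε once |x − 5| < √5·ε.
Take δ = min(5, √5·ε). If 0 < |x − 5| < δ then x > 0 and |√x − √5| < |x − 5|/√5 < ε.

δ = min(5, √5·ε)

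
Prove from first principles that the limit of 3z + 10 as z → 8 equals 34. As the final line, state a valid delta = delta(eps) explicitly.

Fix eps > 0. We need delta > 0 so that 0 < |z − 8| < delta implies |(3z + 10) − 34| < eps.
|(3z + 10) − 34| = |3z - 24| = 3|z − 8|.
So 3|z − 8| < eps exactly when |z − 8| < eps/3.
Choosing delta = eps/3 gives |(3z + 10) − 34| = 3|z − 8| < eps whenever |z − 8| < delta.

delta = eps/3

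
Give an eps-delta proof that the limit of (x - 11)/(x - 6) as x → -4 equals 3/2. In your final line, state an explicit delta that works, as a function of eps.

delta = min(5, 10eps)

Let eps > 0 be given. We want delta > 0 with 0 < |x + 4| < delta ⇒ |(x - 11)/(x - 6) − (3/2)| < eps.
Combining over a common denominator, (x - 11)/(x - 6) − (3/2) = [(x - 11)·(-10) − (-15)·(x - 6)] / [(-10)·(x - 6)] = 5(x + 4) / ((-10)(x - 6)).
So |(x - 11)/(x - 6) − (3/2)| = 5|x + 4| / (10·|x − 6|).
Restrict delta ≤ 5. Then |x + 4| < 5 gives |x − 6| = |(x + 4) + (-10)| ≥ 10 − 5 = 5.
Hence |(x - 11)/(x - 6) − (3/2)| < 5|x + 4|/(10·5) = (1/10)|x + 4|, which is < eps once |x + 4| < 10eps.
Take delta = min(5, 10eps). Then 0 < |x + 4| < delta forces both bounds, so |(x - 11)/(x - 6) − (3/2)| < eps.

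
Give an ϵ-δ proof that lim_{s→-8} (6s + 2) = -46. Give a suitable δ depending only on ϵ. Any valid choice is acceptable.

Let ϵ > 0. We need δ > 0 so that 0 < |s + 8| < δ implies |(6s + 2) + 46| < ϵ.
Since (6s + 2) + 46 = 6(s + 8), we have |(6s + 2) + 46| = 6|s + 8|.
So 6|s + 8| < ϵ exactly when |s + 8| < ϵ/6.
Choosing δ = ϵ/6 gives |(6s + 2) + 46| = 6|s + 8| < ϵ whenever |s + 8| < δ.

δ = ϵ/6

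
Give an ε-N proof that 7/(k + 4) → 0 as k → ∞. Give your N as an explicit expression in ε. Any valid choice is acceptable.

Fix ε > 0. For k ≥ 1, |7/(k + 4) − 0| = 7/(k + 4) ≤ 7/k.
We need 7/k < ε, i.e. k > 7/ε.
Take N = 7/ε. If k > N then |7/(k + 4)| ≤ 7/k < ε.

N = 7/ε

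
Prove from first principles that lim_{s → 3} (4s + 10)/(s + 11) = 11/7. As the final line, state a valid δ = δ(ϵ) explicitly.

δ = min(7, (49/17)ϵ)

Let ϵ > 0 be given. We want δ > 0 with 0 < |s − 3| < δ ⇒ |(4s + 10)/(s + 11) − (11/7)| < ϵ.
Combining over a common denominator, (4s + 10)/(s + 11) − (11/7) = [(4s + 10)·14 − 22·(s + 11)] / [14·(s + 11)] = 34(s − 3) / (14(s + 11)).
So |(4s + 10)/(s + 11) − (11/7)| = 34|s − 3| / (14·|s + 11|).
Require δ ≤ 7, so |s + 11| ≥ |14| − |s − 3| > 14 − 7 = 7.
Hence |(4s + 10)/(s + 11) − (11/7)| < 34|s − 3|/(14·7) = (17/49)|s − 3|, which is < ϵ once |s − 3| < (49/17)ϵ.
Take δ = min(7, (49/17)ϵ). Then 0 < |s − 3| < δ forces both bounds, so |(4s + 10)/(s + 11) − (11/7)| < ϵ.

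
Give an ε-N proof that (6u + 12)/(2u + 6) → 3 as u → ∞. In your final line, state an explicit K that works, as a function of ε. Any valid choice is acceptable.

Let ε > 0 be given. We seek K > 0 such that u > K implies |(6u + 12)/(2u + 6) − 3| < ε.
(6u + 12)/(2u + 6) − 3 = (2(6u + 12) − 6(2u + 6)) / (2(2u + 6)) = -12/(2(2u + 6)).
For u > 0 we have 2u + 6 > 2u, so |(6u + 12)/(2u + 6) − 3| = 12/(2(2u + 6)) < 12/(2·2u) = 3/u.
Thus |(6u + 12)/(2u + 6) − 3| < ε whenever u > 3/ε.
Take K = 3/ε. If u > K then |(6u + 12)/(2u + 6) − 3| < 3/u < ε.

K = 3/ε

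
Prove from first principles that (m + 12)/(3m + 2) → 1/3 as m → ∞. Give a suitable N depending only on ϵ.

N = (34/9)/ϵ

Suppose ϵ > 0. For m ≥ 1, |(m + 12)/(3m + 2) − (1/3)| = |34|/(3(3m + 2)) = 34/(3(3m + 2)).
Since 3m + 2 ≥ 3m for m ≥ 1, this is ≤ 34/(3·3m) = (34/9)/m.
So |(m + 12)/(3m + 2) − (1/3)| < ϵ whenever m > (34/9)/ϵ.
Take N = (34/9)/ϵ. If m > N then |(m + 12)/(3m + 2) − (1/3)| ≤ (34/9)/m < ϵ.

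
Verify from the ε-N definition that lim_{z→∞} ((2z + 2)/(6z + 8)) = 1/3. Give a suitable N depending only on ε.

Let ε > 0. We seek N > 0 such that z > N implies |(2z + 2)/(6z + 8) − (1/3)| < ε.
(2z + 2)/(6z + 8) − (1/3) = (6(2z + 2) − 2(6z + 8)) / (6(6z + 8)) = -4/(6(6z + 8)).
For z > 0 we have 6z + 8 > 6z, so |(2z + 2)/(6z + 8) − (1/3)| = 4/(6(6z + 8)) < 4/(6·6z) = (1/9)/z.
Thus |(2z + 2)/(6z + 8) − (1/3)| < ε whenever z > (1/9)/ε.
Take N = (1/9)/ε. If z > N then |(2z + 2)/(6z + 8) − (1/3)| < (1/9)/z < ε.

N = (1/9)/ε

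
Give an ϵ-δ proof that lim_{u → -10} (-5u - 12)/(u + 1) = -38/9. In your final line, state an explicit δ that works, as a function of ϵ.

Let ϵ > 0 be given. We want δ > 0 with 0 < |u + 10| < δ ⇒ |(-5u - 12)/(u + 1) + 38/9| < ϵ.
Combining over a common denominator, (-5u - 12)/(u + 1) + 38/9 = [(-5u - 12)·(-9) − 38·(u + 1)] / [(-9)·(u + 1)] = 7(u + 10) / ((-9)(u + 1)).
So |(-5u - 12)/(u + 1) + 38/9| = 7|u + 10| / (9·|u + 1|).
Require δ ≤ 9/2, so |u + 1| ≥ |-9| − |u + 10| > 9 − 9/2 = 9/2.
Hence |(-5u - 12)/(u + 1) + 38/9| < 7|u + 10|/(9·(9/2)) = (14/81)|u + 10|, which is < ϵ once |u + 10| < (81/14)ϵ.
Take δ = min(9/2, (81/14)ϵ). Then 0 < |u + 10| < δ forces both bounds, so |(-5u - 12)/(u + 1) + 38/9| < ϵ.

δ = min(9/2, (81/14)ϵ)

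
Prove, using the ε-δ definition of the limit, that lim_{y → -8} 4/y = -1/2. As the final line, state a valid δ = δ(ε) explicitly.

Let ε > 0. We seek δ > 0 such that 0 < |y + 8| < δ implies |4/y + 1/2| < ε.
|4/y + 1/2| = 4·|-8 − y|/(8·|y|) = 4|y + 8|/(8|y|).
Require δ ≤ 4 so that |y| > 8 − 4 = 4, hence 8|y| > 32.
Then |4/y + 1/2| < 4|y + 8|/32, which is < ε when |y + 8| < 8ε.
Take δ = min(4, 8ε). Then 0 < |y + 8| < δ gives both |y + 8| < 4 and |y + 8| < 8ε, so |4/y + 1/2| < ε.

δ = min(4, 8ε)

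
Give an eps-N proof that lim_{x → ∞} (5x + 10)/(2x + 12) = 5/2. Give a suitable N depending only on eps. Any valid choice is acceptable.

N = 10/eps

Let eps > 0 be given. We seek N > 0 such that x > N implies |(5x + 10)/(2x + 12) − (5/2)| < eps.
(5x + 10)/(2x + 12) − (5/2) = (2(5x + 10) − 5(2x + 12)) / (2(2x + 12)) = -40/(2(2x + 12)).
For x > 0 we have 2x + 12 > 2x, so |(5x + 10)/(2x + 12) − (5/2)| = 40/(2(2x + 12)) < 40/(2·2x) = 10/x.
Thus |(5x + 10)/(2x + 12) − (5/2)| < eps whenever x > 10/eps.
Take N = 10/eps. If x > N then |(5x + 10)/(2x + 12) − (5/2)| < 10/x < eps.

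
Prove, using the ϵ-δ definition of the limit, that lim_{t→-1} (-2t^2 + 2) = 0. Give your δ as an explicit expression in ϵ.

Fix ϵ > 0. We want δ > 0 such that 0 < |t + 1| < δ implies |(-2t^2 + 2)| < ϵ.
(-2t^2 + 2) = -2t^2 + 2 = (t + 1)(-2t + 2).
So |(-2t^2 + 2)| = |t + 1|·|-2t + 2|.
Assume first that |t + 1| < 1, so |t| < 2. Then |-2t + 2| ≤ 2·2 + 2 = 6.
Hence |(-2t^2 + 2)| ≤ 6|t + 1| < ϵ provided |t + 1| < ϵ/6.
Choosing δ = min(1, ϵ/6) ensures both conditions, hence |(-2t^2 + 2)| < ϵ.

δ = min(1, ϵ/6)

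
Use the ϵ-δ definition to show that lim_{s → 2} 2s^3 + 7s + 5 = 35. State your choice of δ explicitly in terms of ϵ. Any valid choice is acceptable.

Let ϵ > 0 be given. We want δ > 0 such that 0 < |s − 2| < δ implies |(2s^3 + 7s + 5) − 35| < ϵ.
(2s^3 + 7s + 5) − 35 = 2s^3 + 7s - 30 = (s − 2)(2s^2 + 4s + 15).
So |(2s^3 + 7s + 5) − 35| = |s − 2|·|2s^2 + 4s + 15|.
Assume first that |s − 2| < 1, so |s| < 3. Then |2s^2 + 4s + 15| ≤ 2·3^2 + 4·3 + 15 = 45.
Hence |(2s^3 + 7s + 5) − 35| ≤ 45|s − 2| < ϵ provided |s − 2| < ϵ/45.
Take δ = min(1, ϵ/45). Then 0 < |s − 2| < δ gives both |s − 2| < 1 and |s − 2| < ϵ/45, so |(2s^3 + 7s + 5) − 35| < ϵ.

δ = min(1, ϵ/45)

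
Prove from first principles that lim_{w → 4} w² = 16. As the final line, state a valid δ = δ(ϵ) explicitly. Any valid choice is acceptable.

δ = min(1, ϵ/9)

Let ϵ > 0. We seek δ > 0 with 0 < |w − 4| < δ ⇒ |w² − 16| < ϵ.
Factor: w² − 16 = (w − 4)(w + 4), so |w² − 16| = |w − 4|·|w + 4|.
Restrict δ ≤ 1. Then |w − 4| < 1 gives |w| < 5, so by the triangle inequality |w + 4| ≤ 5 + 4 = 9.
Hence |w² − 16| ≤ 9|w − 4|, which is < ϵ once |w − 4| < ϵ/9.
Take δ = min(1, ϵ/9). If 0 < |w − 4| < δ then both bounds hold and |w² − 16| ≤ 9|w − 4| < 9·(ϵ/9) = ϵ.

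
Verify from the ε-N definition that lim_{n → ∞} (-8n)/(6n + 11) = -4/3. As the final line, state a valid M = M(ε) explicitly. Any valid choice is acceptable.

M = (22/9)/ε

Let ε > 0. For n ≥ 1, |(-8n)/(6n + 11) + 4/3| = |88|/(6(6n + 11)) = 88/(6(6n + 11)).
Since 6n + 11 ≥ 6n for n ≥ 1, this is ≤ 88/(6·6n) = (22/9)/n.
So |(-8n)/(6n + 11) + 4/3| < ε whenever n > (22/9)/ε.
Take M = (22/9)/ε. If n > M then |(-8n)/(6n + 11) + 4/3| ≤ (22/9)/n < ε.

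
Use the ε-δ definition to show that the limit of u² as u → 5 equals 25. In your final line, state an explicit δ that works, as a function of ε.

δ = min(1, ε/11)

Suppose ε > 0. We seek δ > 0 with 0 < |u − 5| < δ ⇒ |u² − 25| < ε.
Factor: u² − 25 = (u − 5)(u + 5), so |u² − 25| = |u − 5|·|u + 5|.
Restrict δ ≤ 1. Then |u − 5| < 1 gives |u| < 6, so by the triangle inequality |u + 5| ≤ 6 + 5 = 11.
Hence |u² − 25| ≤ 11|u − 5|, which is < ε once |u − 5| < ε/11.
Take δ = min(1, ε/11). If 0 < |u − 5| < δ then both bounds hold and |u² − 25| ≤ 11|u − 5| < 11·(ε/11) = ε.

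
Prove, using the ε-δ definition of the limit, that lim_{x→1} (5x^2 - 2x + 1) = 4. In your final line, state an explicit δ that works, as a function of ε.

δ = min(1, ε/13)

Let ε > 0. We want δ > 0 such that 0 < |x − 1| < δ implies |(5x^2 - 2x + 1) − 4| < ε.
(5x^2 - 2x + 1) − 4 = 5x^2 - 2x - 3 = (x − 1)(5x + 3).
So |(5x^2 - 2x + 1) − 4| = |x − 1|·|5x + 3|.
Require δ ≤ 1. Then |x − 1| < 1 gives |x| < 2, and by the triangle inequality |5x + 3| ≤ 5·2 + 3 = 13.
Hence |(5x^2 - 2x + 1) − 4| ≤ 13|x − 1| < ε provided |x − 1| < ε/13.
Take δ = min(1, ε/13). Then 0 < |x − 1| < δ gives both |x − 1| < 1 and |x − 1| < ε/13, so |(5x^2 - 2x + 1) − 4| < ε.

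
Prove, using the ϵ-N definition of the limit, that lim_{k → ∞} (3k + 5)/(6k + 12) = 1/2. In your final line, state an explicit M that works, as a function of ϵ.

Let ϵ > 0. For k ≥ 1, |(3k + 5)/(6k + 12) − (1/2)| = |-6|/(6(6k + 12)) = 6/(6(6k + 12)).
Since 6k + 12 ≥ 6k for k ≥ 1, this is ≤ 6/(6·6k) = (1/6)/k.
So |(3k + 5)/(6k + 12) − (1/2)| < ϵ whenever k > (1/6)/ϵ.
Take M = (1/6)/ϵ. If k > M then |(3k + 5)/(6k + 12) − (1/2)| ≤ (1/6)/k < ϵ.

M = (1/6)/ϵ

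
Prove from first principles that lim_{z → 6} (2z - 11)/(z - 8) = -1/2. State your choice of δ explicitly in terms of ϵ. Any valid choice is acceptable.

Let ϵ > 0 be given. We want δ > 0 with 0 < |z − 6| < δ ⇒ |(2z - 11)/(z - 8) + 1/2| < ϵ.
Combining over a common denominator, (2z - 11)/(z - 8) + 1/2 = [(2z - 11)·(-2) − 1·(z - 8)] / [(-2)·(z - 8)] = -5(z − 6) / ((-2)(z - 8)).
So |(2z - 11)/(z - 8) + 1/2| = 5|z − 6| / (2·|z − 8|).
Require δ ≤ 1, so |z − 8| ≥ |-2| − |z − 6| > 2 − 1 = 1.
Hence |(2z - 11)/(z - 8) + 1/2| < 5|z − 6|/(2·1) = (5/2)|z − 6|, which is < ϵ once |z − 6| < (2/5)ϵ.
Take δ = min(1, (2/5)ϵ). Then 0 < |z − 6| < δ forces both bounds, so |(2z - 11)/(z - 8) + 1/2| < ϵ.

δ = min(1, (2/5)ϵ)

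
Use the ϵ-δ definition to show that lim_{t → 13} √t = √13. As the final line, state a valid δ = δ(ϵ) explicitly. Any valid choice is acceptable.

δ = min(13, √13·ϵ)

Let ϵ > 0 be given. We want δ > 0 such that 0 < |t − 13| < δ implies |√t − √13| < ϵ.
Multiplying by the conjugate, |√t − √13| = |t − 13|/(√t + √13).
Restrict δ ≤ 13 so that |t − 13| < 13 forces t > 0, and then √t + √13 > √13.
Hence |√t − √13| < |t − 13|/√13, which is < ϵ once |t − 13| < √13·ϵ.
Take δ = min(13, √13·ϵ). If 0 < |t − 13| < δ then t > 0 and |√t − √13| < |t − 13|/√13 < ϵ.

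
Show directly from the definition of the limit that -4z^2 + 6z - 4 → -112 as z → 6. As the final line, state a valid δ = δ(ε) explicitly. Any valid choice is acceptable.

Let ε > 0 be given. We want δ > 0 such that 0 < |z − 6| < δ implies |(-4z^2 + 6z - 4) + 112| < ε.
(-4z^2 + 6z - 4) + 112 = -4z^2 + 6z + 108 = (z − 6)(-4z - 18).
So |(-4z^2 + 6z - 4) + 112| = |z − 6|·|-4z - 18|.
Assume first that |z − 6| < 2, so |z| < 8. Then |-4z - 18| ≤ 4·8 + 18 = 50.
Hence |(-4z^2 + 6z - 4) + 112| ≤ 50|z − 6| < ε provided |z − 6| < ε/50.
Choosing δ = min(2, ε/50) ensures both conditions, hence |(-4z^2 + 6z - 4) + 112| < ε.

δ = min(2, ε/50)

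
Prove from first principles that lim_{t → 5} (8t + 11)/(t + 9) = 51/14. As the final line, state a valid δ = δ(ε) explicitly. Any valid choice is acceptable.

δ = min(7, (98/61)ε)

Let ε > 0. We want δ > 0 with 0 < |t − 5| < δ ⇒ |(8t + 11)/(t + 9) − (51/14)| < ε.
Combining over a common denominator, (8t + 11)/(t + 9) − (51/14) = [(8t + 11)·14 − 51·(t + 9)] / [14·(t + 9)] = 61(t − 5) / (14(t + 9)).
So |(8t + 11)/(t + 9) − (51/14)| = 61|t − 5| / (14·|t + 9|).
Restrict δ ≤ 7. Then |t − 5| < 7 gives |t + 9| = |(t − 5) + 14| ≥ 14 − 7 = 7.
Hence |(8t + 11)/(t + 9) − (51/14)| < 61|t − 5|/(14·7) = (61/98)|t − 5|, which is < ε once |t − 5| < (98/61)ε.
Take δ = min(7, (98/61)ε). Then 0 < |t − 5| < δ forces both bounds, so |(8t + 11)/(t + 9) − (51/14)| < ε.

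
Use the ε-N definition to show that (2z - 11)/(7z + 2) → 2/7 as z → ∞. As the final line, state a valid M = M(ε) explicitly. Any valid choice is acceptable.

Let ε > 0. We seek M > 0 such that z > M implies |(2z - 11)/(7z + 2) − (2/7)| < ε.
(2z - 11)/(7z + 2) − (2/7) = (7(2z - 11) − 2(7z + 2)) / (7(7z + 2)) = -81/(7(7z + 2)).
For z > 0 we have 7z + 2 > 7z, so |(2z - 11)/(7z + 2) − (2/7)| = 81/(7(7z + 2)) < 81/(7·7z) = (81/49)/z.
Thus |(2z - 11)/(7z + 2) − (2/7)| < ε whenever z > (81/49)/ε.
Take M = (81/49)/ε. If z > M then |(2z - 11)/(7z + 2) − (2/7)| < (81/49)/z < ε.

M = (81/49)/ε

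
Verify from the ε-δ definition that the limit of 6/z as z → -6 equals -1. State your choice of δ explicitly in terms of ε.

δ = min(3, 3ε)

Suppose ε > 0. We seek δ > 0 such that 0 < |z + 6| < δ implies |6/z + 1| < ε.
|6/z + 1| = 6·|-6 − z|/(6·|z|) = 6|z + 6|/(6|z|).
Restrict δ ≤ 3. Then |z + 6| < 3 gives |z| > 3, so 6|z| > 18.
Then |6/z + 1| < 6|z + 6|/18, which is < ε when |z + 6| < 3ε.
Take δ = min(3, 3ε). Then 0 < |z + 6| < δ gives both |z + 6| < 3 and |z + 6| < 3ε, so |6/z + 1| < ε.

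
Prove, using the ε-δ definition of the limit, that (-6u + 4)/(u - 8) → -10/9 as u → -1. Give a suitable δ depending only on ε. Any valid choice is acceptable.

δ = min(9/2, (81/88)ε)

Suppose ε > 0. We want δ > 0 with 0 < |u + 1| < δ ⇒ |(-6u + 4)/(u - 8) + 10/9| < ε.
Combining over a common denominator, (-6u + 4)/(u - 8) + 10/9 = [(-6u + 4)·(-9) − 10·(u - 8)] / [(-9)·(u - 8)] = 44(u + 1) / ((-9)(u - 8)).
So |(-6u + 4)/(u - 8) + 10/9| = 44|u + 1| / (9·|u − 8|).
Restrict δ ≤ 9/2. Then |u + 1| < 9/2 gives |u − 8| = |(u + 1) + (-9)| ≥ 9 − 9/2 = 9/2.
Hence |(-6u + 4)/(u - 8) + 10/9| < 44|u + 1|/(9·(9/2)) = (88/81)|u + 1|, which is < ε once |u + 1| < (81/88)ε.
Take δ = min(9/2, (81/88)ε). Then 0 < |u + 1| < δ forces both bounds, so |(-6u + 4)/(u - 8) + 10/9| < ε.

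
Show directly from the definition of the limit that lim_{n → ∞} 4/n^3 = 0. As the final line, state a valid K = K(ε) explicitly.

Let ε > 0 be given. For n ≥ 1, |4/n^3 − 0| = 4/n^3.
4/n^3 < ε ⇔ n^3 > 4/ε ⇔ n > (4/ε)^{1/3}.
Take K = (4/ε)^{1/3}. Then n > K implies 4/n^3 < ε.

K = (4/ε)^{1/3}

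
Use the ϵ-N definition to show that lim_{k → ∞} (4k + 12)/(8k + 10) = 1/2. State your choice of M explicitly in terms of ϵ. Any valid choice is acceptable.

M = (7/8)/ϵ

Let ϵ > 0. For k ≥ 1, |(4k + 12)/(8k + 10) − (1/2)| = |56|/(8(8k + 10)) = 56/(8(8k + 10)).
Since 8k + 10 ≥ 8k for k ≥ 1, this is ≤ 56/(8·8k) = (7/8)/k.
So |(4k + 12)/(8k + 10) − (1/2)| < ϵ whenever k > (7/8)/ϵ.
Take M = (7/8)/ϵ. If k > M then |(4k + 12)/(8k + 10) − (1/2)| ≤ (7/8)/k < ϵ.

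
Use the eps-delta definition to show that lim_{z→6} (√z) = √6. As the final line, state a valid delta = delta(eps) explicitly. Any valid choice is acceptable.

delta = min(6, √6·eps)

Fix eps > 0. We want delta > 0 such that 0 < |z − 6| < delta implies |√z − √6| < eps.
Multiplying by the conjugate, |√z − √6| = |z − 6|/(√z + √6).
Restrict delta ≤ 6 so that |z − 6| < 6 forces z > 0, and then √z + √6 > √6.
Hence |√z − √6| < |z − 6|/√6, which is < eps once |z − 6| < √6·eps.
Take delta = min(6, √6·eps). If 0 < |z − 6| < delta then z > 0 and |√z − √6| < |z − 6|/√6 < eps.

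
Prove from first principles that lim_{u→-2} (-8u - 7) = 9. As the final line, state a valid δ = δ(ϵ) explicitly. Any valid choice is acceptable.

δ = ϵ/8

Suppose ϵ > 0. We need δ > 0 so that 0 < |u + 2| < δ implies |(-8u - 7) − 9| < ϵ.
|(-8u - 7) − 9| = |-8u - 16| = 8|u + 2|.
So 8|u + 2| < ϵ exactly when |u + 2| < ϵ/8.
Choosing δ = ϵ/8 gives |(-8u - 7) − 9| = 8|u + 2| < ϵ whenever |u + 2| < δ.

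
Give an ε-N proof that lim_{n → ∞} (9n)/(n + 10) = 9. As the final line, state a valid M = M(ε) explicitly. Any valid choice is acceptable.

M = 90/ε

Let ε > 0. For n ≥ 1, |(9n)/(n + 10) − 9| = |-90|/((n + 10)) = 90/((n + 10)).
Since n + 10 ≥ n for n ≥ 1, this is ≤ 90/(n) = 90/n.
So |(9n)/(n + 10) − 9| < ε whenever n > 90/ε.
Take M = 90/ε. If n > M then |(9n)/(n + 10) − 9| ≤ 90/n < ε.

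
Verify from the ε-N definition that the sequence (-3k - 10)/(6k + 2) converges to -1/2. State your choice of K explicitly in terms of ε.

Let ε > 0. For k ≥ 1, |(-3k - 10)/(6k + 2) + 1/2| = |-54|/(6(6k + 2)) = 54/(6(6k + 2)).
Since 6k + 2 ≥ 6k for k ≥ 1, this is ≤ 54/(6·6k) = (3/2)/k.
So |(-3k - 10)/(6k + 2) + 1/2| < ε whenever k > (3/2)/ε.
Take K = (3/2)/ε. If k > K then |(-3k - 10)/(6k + 2) + 1/2| ≤ (3/2)/k < ε.

K = (3/2)/ε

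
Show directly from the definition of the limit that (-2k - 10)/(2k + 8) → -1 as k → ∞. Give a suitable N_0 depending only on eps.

N_0 = 1/eps

Let eps > 0 be given. For k ≥ 1, |(-2k - 10)/(2k + 8) + 1| = |-4|/(2(2k + 8)) = 4/(2(2k + 8)).
Since 2k + 8 ≥ 2k for k ≥ 1, this is ≤ 4/(2·2k) = 1/k.
So |(-2k - 10)/(2k + 8) + 1| < eps whenever k > 1/eps.
Take N_0 = 1/eps. If k > N_0 then |(-2k - 10)/(2k + 8) + 1| ≤ 1/k < eps.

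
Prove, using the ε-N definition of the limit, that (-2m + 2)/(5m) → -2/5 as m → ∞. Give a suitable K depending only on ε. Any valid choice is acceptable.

Suppose ε > 0. For m ≥ 1, |(-2m + 2)/(5m) + 2/5| = |10|/(5(5m)) = 10/(5(5m)).
Since 5m ≥ 5m for m ≥ 1, this is ≤ 10/(5·5m) = (2/5)/m.
So |(-2m + 2)/(5m) + 2/5| < ε whenever m > (2/5)/ε.
Take K = (2/5)/ε. If m > K then |(-2m + 2)/(5m) + 2/5| ≤ (2/5)/m < ε.

K = (2/5)/ε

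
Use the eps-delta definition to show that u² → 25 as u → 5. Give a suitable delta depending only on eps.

Let eps > 0 be given. We seek delta > 0 with 0 < |u − 5| < delta ⇒ |u² − 25| < eps.
Factor: u² − 25 = (u − 5)(u + 5), so |u² − 25| = |u − 5|·|u + 5|.
Impose delta ≤ 1 so that |u| < 6; then |u + 5| ≤ 11.
Hence |u² − 25| ≤ 11|u − 5|, which is < eps once |u − 5| < eps/11.
Take delta = min(1, eps/11). If 0 < |u − 5| < delta then both bounds hold and |u² − 25| ≤ 11|u − 5| < 11·(eps/11) = eps.

delta = min(1, eps/11)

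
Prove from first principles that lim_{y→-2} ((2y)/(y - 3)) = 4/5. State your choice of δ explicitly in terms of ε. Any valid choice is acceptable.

Let ε > 0. We want δ > 0 with 0 < |y + 2| < δ ⇒ |(2y)/(y - 3) − (4/5)| < ε.
Combining over a common denominator, (2y)/(y - 3) − (4/5) = [(2y)·(-5) − (-4)·(y - 3)] / [(-5)·(y - 3)] = -6(y + 2) / ((-5)(y - 3)).
So |(2y)/(y - 3) − (4/5)| = 6|y + 2| / (5·|y − 3|).
Restrict δ ≤ 5/2. Then |y + 2| < 5/2 gives |y − 3| = |(y + 2) + (-5)| ≥ 5 − 5/2 = 5/2.
Hence |(2y)/(y - 3) − (4/5)| < 6|y + 2|/(5·(5/2)) = (12/25)|y + 2|, which is < ε once |y + 2| < (25/12)ε.
Take δ = min(5/2, (25/12)ε). Then 0 < |y + 2| < δ forces both bounds, so |(2y)/(y - 3) − (4/5)| < ε.

δ = min(5/2, (25/12)ε)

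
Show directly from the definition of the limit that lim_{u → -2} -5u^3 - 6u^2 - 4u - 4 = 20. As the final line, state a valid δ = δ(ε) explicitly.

Suppose ε > 0. We want δ > 0 such that 0 < |u + 2| < δ implies |(-5u^3 - 6u^2 - 4u - 4) − 20| < ε.
(-5u^3 - 6u^2 - 4u - 4) − 20 = -5u^3 - 6u^2 - 4u - 24 = (u + 2)(-5u^2 + 4u - 12).
So |(-5u^3 - 6u^2 - 4u - 4) − 20| = |u + 2|·|-5u^2 + 4u - 12|.
Assume first that |u + 2| < 2, so |u| < 4. Then |-5u^2 + 4u - 12| ≤ 5·4^2 + 4·4 + 12 = 108.
Hence |(-5u^3 - 6u^2 - 4u - 4) − 20| ≤ 108|u + 2| < ε provided |u + 2| < ε/108.
Take δ = min(2, ε/108). Then 0 < |u + 2| < δ gives both |u + 2| < 2 and |u + 2| < ε/108, so |(-5u^3 - 6u^2 - 4u - 4) − 20| < ε.

δ = min(2, ε/108)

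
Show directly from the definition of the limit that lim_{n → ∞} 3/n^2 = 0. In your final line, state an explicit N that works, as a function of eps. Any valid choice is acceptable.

N = (3/eps)^{1/2}

Let eps > 0 be given. For n ≥ 1, |3/n^2 − 0| = 3/n^2.
3/n^2 < eps ⇔ n^2 > 3/eps ⇔ n > (3/eps)^{1/2}.
Take N = (3/eps)^{1/2}. Then n > N implies 3/n^2 < eps.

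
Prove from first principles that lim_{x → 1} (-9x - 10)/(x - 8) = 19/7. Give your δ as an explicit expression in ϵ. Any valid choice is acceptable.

δ = min(7/2, (49/164)ϵ)

Let ϵ > 0 be given. We want δ > 0 with 0 < |x − 1| < δ ⇒ |(-9x - 10)/(x - 8) − (19/7)| < ϵ.
Combining over a common denominator, (-9x - 10)/(x - 8) − (19/7) = [(-9x - 10)·(-7) − (-19)·(x - 8)] / [(-7)·(x - 8)] = 82(x − 1) / ((-7)(x - 8)).
So |(-9x - 10)/(x - 8) − (19/7)| = 82|x − 1| / (7·|x − 8|).
Restrict δ ≤ 7/2. Then |x − 1| < 7/2 gives |x − 8| = |(x − 1) + (-7)| ≥ 7 − 7/2 = 7/2.
Hence |(-9x - 10)/(x - 8) − (19/7)| < 82|x − 1|/(7·(7/2)) = (164/49)|x − 1|, which is < ϵ once |x − 1| < (49/164)ϵ.
Take δ = min(7/2, (49/164)ϵ). Then 0 < |x − 1| < δ forces both bounds, so |(-9x - 10)/(x - 8) − (19/7)| < ϵ.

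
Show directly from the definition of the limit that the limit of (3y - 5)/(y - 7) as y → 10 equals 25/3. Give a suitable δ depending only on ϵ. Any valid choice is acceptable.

Suppose ϵ > 0. We want δ > 0 with 0 < |y − 10| < δ ⇒ |(3y - 5)/(y - 7) − (25/3)| < ϵ.
Combining over a common denominator, (3y - 5)/(y - 7) − (25/3) = [(3y - 5)·3 − 25·(y - 7)] / [3·(y - 7)] = -16(y − 10) / (3(y - 7)).
So |(3y - 5)/(y - 7) − (25/3)| = 16|y − 10| / (3·|y − 7|).
Require δ ≤ 3/2, so |y − 7| ≥ |3| − |y − 10| > 3 − 3/2 = 3/2.
Hence |(3y - 5)/(y - 7) − (25/3)| < 16|y − 10|/(3·(3/2)) = (32/9)|y − 10|, which is < ϵ once |y − 10| < (9/32)ϵ.
Take δ = min(3/2, (9/32)ϵ). Then 0 < |y − 10| < δ forces both bounds, so |(3y - 5)/(y - 7) − (25/3)| < ϵ.

δ = min(3/2, (9/32)ϵ)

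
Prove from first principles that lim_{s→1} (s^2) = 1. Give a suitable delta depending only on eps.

delta = min(2, eps/4)

Fix eps > 0. We seek delta > 0 with 0 < |s − 1| < delta ⇒ |s^2 − 1| < eps.
Factor: s^2 − 1 = (s − 1)(s + 1), so |s^2 − 1| = |s − 1|·|s + 1|.
Impose delta ≤ 2 so that |s| < 3; then |s + 1| ≤ 4.
Hence |s^2 − 1| ≤ 4|s − 1|, which is < eps once |s − 1| < eps/4.
Take delta = min(2, eps/4). If 0 < |s − 1| < delta then both bounds hold and |s^2 − 1| ≤ 4|s − 1| < 4·(eps/4) = eps.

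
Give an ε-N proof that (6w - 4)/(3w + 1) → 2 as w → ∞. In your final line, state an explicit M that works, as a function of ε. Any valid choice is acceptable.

M = 2/ε

Let ε > 0 be given. We seek M > 0 such that w > M implies |(6w - 4)/(3w + 1) − 2| < ε.
(6w - 4)/(3w + 1) − 2 = (3(6w - 4) − 6(3w + 1)) / (3(3w + 1)) = -18/(3(3w + 1)).
For w > 0 we have 3w + 1 > 3w, so |(6w - 4)/(3w + 1) − 2| = 18/(3(3w + 1)) < 18/(3·3w) = 2/w.
Thus |(6w - 4)/(3w + 1) − 2| < ε whenever w > 2/ε.
Take M = 2/ε. If w > M then |(6w - 4)/(3w + 1) − 2| < 2/w < ε.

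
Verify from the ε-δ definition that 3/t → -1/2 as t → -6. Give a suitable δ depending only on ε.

δ = min(3, 6ε)

Let ε > 0 be given. We seek δ > 0 such that 0 < |t + 6| < δ implies |3/t + 1/2| < ε.
|3/t + 1/2| = 3·|-6 − t|/(6·|t|) = 3|t + 6|/(6|t|).
Require δ ≤ 3 so that |t| > 6 − 3 = 3, hence 6|t| > 18.
Then |3/t + 1/2| < 3|t + 6|/18, which is < ε when |t + 6| < 6ε.
Take δ = min(3, 6ε). Then 0 < |t + 6| < δ gives both |t + 6| < 3 and |t + 6| < 6ε, so |3/t + 1/2| < ε.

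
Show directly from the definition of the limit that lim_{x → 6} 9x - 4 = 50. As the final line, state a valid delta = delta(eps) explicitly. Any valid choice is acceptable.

Suppose eps > 0. We need delta > 0 so that 0 < |x − 6| < delta implies |(9x - 4) − 50| < eps.
Since (9x - 4) − 50 = 9(x − 6), we have |(9x - 4) − 50| = 9|x − 6|.
So 9|x − 6| < eps exactly when |x − 6| < eps/9.
Take delta = eps/9. If 0 < |x − 6| < delta then |(9x - 4) − 50| = 9|x − 6| < 9·(eps/9) = eps.

delta = eps/9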